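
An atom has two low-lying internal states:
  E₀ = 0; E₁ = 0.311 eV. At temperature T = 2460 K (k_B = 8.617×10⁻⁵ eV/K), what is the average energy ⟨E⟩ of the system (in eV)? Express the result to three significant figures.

0.0583 eV

k_BT = 8.617×10⁻⁵ × 2460 K = 0.21198 eV.
Eᵢ/kT = 0, 1.4671.
Z = Σ e^(−Eᵢ/kT) = e^(−0) + e^(−1.4671) = 1.0000 + 0.23059 = 1.2306.
⟨E⟩ = Σ Eᵢ e^(−Eᵢ/kT) / Z = (0·1.0000 + 0.311·0.23059) / 1.2306 = 0.0583 eV.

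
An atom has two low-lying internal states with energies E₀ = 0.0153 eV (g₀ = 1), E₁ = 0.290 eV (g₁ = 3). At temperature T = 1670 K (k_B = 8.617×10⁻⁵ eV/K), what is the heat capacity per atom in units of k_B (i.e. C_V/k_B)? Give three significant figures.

0.776

k_BT = 8.617×10⁻⁵ × 1670 K = 0.14390 eV.
Eᵢ/kT = 0.10632, 2.0153.
Z = Σ gᵢe^(−Eᵢ/kT) = 1·e^(−0.10632) + 3·e^(−2.0153) = 0.89914 + 0.39984 = 1.2990.
⟨E⟩ = 0.099854 eV, ⟨E²⟩ = 0.026049 eV².
C_V/k_B = (⟨E²⟩ − ⟨E⟩²)/(kT)² = (0.026049 − 0.0099708)/0.020707 = 0.776.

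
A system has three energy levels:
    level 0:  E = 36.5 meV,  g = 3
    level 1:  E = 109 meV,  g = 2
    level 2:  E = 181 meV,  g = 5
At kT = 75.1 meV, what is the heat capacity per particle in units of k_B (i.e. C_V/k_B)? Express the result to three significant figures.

Eᵢ/kT = 0.48602, 1.4514, 2.4101.
Z = Σ gᵢe^(−Eᵢ/kT) = 3·e^(−0.48602) + 2·e^(−1.4514) + 5·e^(−2.4101) = 1.8452 + 0.46848 + 0.44903 = 2.7627.
⟨E⟩ = 72.280 meV, ⟨E²⟩ = 8229.3 meV².
C_V/k_B = (⟨E²⟩ − ⟨E⟩²)/(kT)² = (8229.3 − 5224.4)/5640.0 = 0.533.

0.533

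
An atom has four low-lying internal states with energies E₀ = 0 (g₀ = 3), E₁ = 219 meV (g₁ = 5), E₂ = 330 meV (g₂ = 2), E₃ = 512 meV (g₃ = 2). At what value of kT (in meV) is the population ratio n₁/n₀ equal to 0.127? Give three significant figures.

n₁/n₀ = (g₁/g₀) exp[−(E₁−E₀)/kT] = 0.127.
⇒ (E₁−E₀)/kT = ln((5/3)/0.127) = ln(13.123) = 2.5744.
kT = 219 meV / 2.5744 = 85.1 meV.

85.1 meV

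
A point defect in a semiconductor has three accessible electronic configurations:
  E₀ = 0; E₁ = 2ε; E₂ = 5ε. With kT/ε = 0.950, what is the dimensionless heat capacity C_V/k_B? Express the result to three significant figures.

Eᵢ/kT = 0, 2.1053, 5.2632.
Z = Σ e^(−Eᵢ/kT) = e^(−0) + e^(−2.1053) + e^(−5.2632) = 1.0000 + 0.12181 + 0.0051787 = 1.1270.
⟨E⟩ = 0.23914 ε, ⟨E²⟩ = 0.54721 ε².
C_V/k_B = (⟨E²⟩ − ⟨E⟩²)/(kT)² = (0.54721 − 0.057188)/0.90250 = 0.543.

0.543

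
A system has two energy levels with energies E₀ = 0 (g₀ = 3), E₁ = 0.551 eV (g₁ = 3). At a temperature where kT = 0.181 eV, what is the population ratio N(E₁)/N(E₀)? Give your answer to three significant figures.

n₁/n₀ = (g₁/g₀) exp[−(E₁−E₀)/kT] = (3/3) × exp(−(0.551 eV)/(0.181 eV)) = (3/3) × exp(-3.0442) = 0.0476.

0.0476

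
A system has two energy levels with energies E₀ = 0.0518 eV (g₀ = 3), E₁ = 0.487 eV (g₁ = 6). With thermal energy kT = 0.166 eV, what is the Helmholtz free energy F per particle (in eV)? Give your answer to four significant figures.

Eᵢ/kT = 0.312048, 2.93373.
Z = Σ gᵢe^(−Eᵢ/kT) = 3·e^(−0.312048) + 6·e^(−2.93373) = 2.19584 + 0.319189 = 2.51503.
F = −kT ln Z = −0.166 × ln(2.51503) = −0.166 × 0.922285 = -0.1531 eV.

-0.1531 eV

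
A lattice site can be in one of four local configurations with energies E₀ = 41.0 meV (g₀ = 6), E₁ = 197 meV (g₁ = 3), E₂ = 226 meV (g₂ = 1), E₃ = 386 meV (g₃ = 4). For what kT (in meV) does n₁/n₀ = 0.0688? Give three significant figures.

n₁/n₀ = (g₁/g₀) exp[−(E₁−E₀)/kT] = 0.0688.
⇒ (E₁−E₀)/kT = ln((3/6)/0.0688) = ln(7.2674) = 1.9834.
kT = 156.0 meV / 1.9834 = 78.7 meV.

78.7 meV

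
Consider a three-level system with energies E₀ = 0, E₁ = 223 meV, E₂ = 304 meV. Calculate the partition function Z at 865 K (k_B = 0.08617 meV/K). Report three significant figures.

Z = 1.07

k_BT = 0.08617 × 865 K = 74.537 meV.
Eᵢ/kT = 0, 2.9918, 4.0785.
Z = Σ e^(−Eᵢ/kT) = e^(−0) + e^(−2.9918) + e^(−4.0785) = 1.0000 + 0.050197 + 0.016933 = 1.0671.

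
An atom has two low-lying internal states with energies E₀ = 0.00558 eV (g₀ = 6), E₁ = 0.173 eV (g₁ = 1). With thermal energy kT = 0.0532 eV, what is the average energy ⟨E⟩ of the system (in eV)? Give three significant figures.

0.00677 eV

Eᵢ/kT = 0.10489, 3.2519.
Z = Σ gᵢe^(−Eᵢ/kT) = 6·e^(−0.10489) + 1·e^(−3.2519) = 5.4025 + 0.038701 = 5.4412.
⟨E⟩ = Σ Eᵢ gᵢe^(−Eᵢ/kT) / Z = (0.00558·5.4025 + 0.173·0.038701) / 5.4412 = 0.00677 eV.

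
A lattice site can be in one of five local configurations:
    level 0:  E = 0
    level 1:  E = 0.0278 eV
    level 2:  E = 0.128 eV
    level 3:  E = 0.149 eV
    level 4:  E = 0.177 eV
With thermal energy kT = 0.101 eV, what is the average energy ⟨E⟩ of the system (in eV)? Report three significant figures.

Eᵢ/kT = 0, 0.27525, 1.2673, 1.4752, 1.7525.
Z = Σ e^(−Eᵢ/kT) = e^(−0) + e^(−0.27525) + e^(−1.2673) + e^(−1.4752) + e^(−1.7525) = 1.0000 + 0.75938 + 0.28159 + 0.22873 + 0.17334 = 2.4430.
⟨E⟩ = Σ Eᵢ e^(−Eᵢ/kT) / Z = (0·1.0000 + 0.0278·0.75938 + 0.128·0.28159 + 0.149·0.22873 + 0.177·0.17334) / 2.4430 = 0.0499 eV.

0.0499 eV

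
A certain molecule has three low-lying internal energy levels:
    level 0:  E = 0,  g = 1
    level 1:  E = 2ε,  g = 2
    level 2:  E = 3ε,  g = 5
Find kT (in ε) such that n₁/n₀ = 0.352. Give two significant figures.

1.2 ε

n₁/n₀ = (g₁/g₀) exp[−(E₁−E₀)/kT] = 0.352.
⇒ (E₁−E₀)/kT = ln((2/1)/0.352) = ln(5.682) = 1.737.
kT = 2ε / 1.737 = 1.2 ε.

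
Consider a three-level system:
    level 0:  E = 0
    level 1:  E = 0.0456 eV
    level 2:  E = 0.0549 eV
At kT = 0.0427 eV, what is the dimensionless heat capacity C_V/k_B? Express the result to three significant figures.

Eᵢ/kT = 0, 1.0679, 1.2857.
Z = Σ e^(−Eᵢ/kT) = e^(−0) + e^(−1.0679) + e^(−1.2857) = 1.0000 + 0.34373 + 0.27646 = 1.6202.
⟨E⟩ = 0.019042 eV, ⟨E²⟩ = 0.00095543 eV².
C_V/k_B = (⟨E²⟩ − ⟨E⟩²)/(kT)² = (0.00095543 − 0.00036260)/0.0018233 = 0.325.

0.325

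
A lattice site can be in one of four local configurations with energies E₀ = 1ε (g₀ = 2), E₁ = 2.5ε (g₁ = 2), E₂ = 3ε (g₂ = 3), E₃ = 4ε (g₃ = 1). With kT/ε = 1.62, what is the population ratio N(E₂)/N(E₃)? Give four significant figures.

5.562

n₂/n₃ = (g₂/g₃) exp[−(E₂−E₃)/kT] = (3/1) × exp(−(-1ε)/(1.62ε)) = (3/1) × exp(0.617284) = 5.562.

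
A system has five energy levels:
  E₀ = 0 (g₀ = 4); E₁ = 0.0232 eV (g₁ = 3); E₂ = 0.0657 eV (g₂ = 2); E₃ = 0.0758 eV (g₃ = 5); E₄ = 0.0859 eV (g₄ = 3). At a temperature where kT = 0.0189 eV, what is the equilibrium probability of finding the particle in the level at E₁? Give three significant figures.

Eᵢ/kT = 0, 1.2275, 3.4762, 4.0106, 4.5450.
Z = Σ gᵢe^(−Eᵢ/kT) = 4·e^(−0) + 3·e^(−1.2275) + 2·e^(−3.4762) + 5·e^(−4.0106) + 3·e^(−4.5450) = 4.0000 + 0.87907 + 0.061849 + 0.090613 + 0.031861 = 5.0634.
P₁ = g₁ e^(−E₁/kT) / Z = 0.87907/5.0634 = 0.174.

0.174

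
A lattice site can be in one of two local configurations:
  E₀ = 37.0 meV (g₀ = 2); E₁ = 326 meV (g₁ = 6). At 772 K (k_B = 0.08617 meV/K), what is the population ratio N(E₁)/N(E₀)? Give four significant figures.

k_BT = 0.08617 × 772 K = 66.5232 meV.
n₁/n₀ = (g₁/g₀) exp[−(E₁−E₀)/kT] = (6/2) × exp(−(289.0 meV)/(66.5232 meV)) = (6/2) × exp(-4.34435) = 0.03894.

0.03894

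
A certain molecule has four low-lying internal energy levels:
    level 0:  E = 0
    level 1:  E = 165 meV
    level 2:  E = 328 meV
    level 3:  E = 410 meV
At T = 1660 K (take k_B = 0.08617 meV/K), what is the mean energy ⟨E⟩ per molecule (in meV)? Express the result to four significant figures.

k_BT = 0.08617 × 1660 K = 143.042 meV.
Eᵢ/kT = 0, 1.15351, 2.29303, 2.86629.
Z = Σ e^(−Eᵢ/kT) = e^(−0) + e^(−1.15351) + e^(−2.29303) + e^(−2.86629) = 1.00000 + 0.315527 + 0.100960 + 0.0569097 = 1.47340.
⟨E⟩ = Σ Eᵢ e^(−Eᵢ/kT) / Z = (0·1.00000 + 165·0.315527 + 328·0.100960 + 410·0.0569097) / 1.47340 = 73.65 meV.

73.65 meV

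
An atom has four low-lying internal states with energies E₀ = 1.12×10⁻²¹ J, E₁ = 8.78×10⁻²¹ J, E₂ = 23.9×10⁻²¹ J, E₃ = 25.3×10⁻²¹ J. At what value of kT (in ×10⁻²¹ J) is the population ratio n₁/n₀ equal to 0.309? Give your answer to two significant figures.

n₁/n₀ = exp[−(E₁−E₀)/kT] = 0.309.
⇒ (E₁−E₀)/kT = ln(1/0.309) = ln(3.236) = 1.174.
kT = 7.66 ×10⁻²¹ J / 1.174 = 6.5 ×10⁻²¹ J.

6.5 ×10⁻²¹ J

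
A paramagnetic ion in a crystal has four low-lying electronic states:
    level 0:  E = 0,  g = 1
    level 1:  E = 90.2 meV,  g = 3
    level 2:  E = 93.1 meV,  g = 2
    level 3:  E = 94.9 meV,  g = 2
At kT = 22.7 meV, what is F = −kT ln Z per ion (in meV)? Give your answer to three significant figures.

-2.57 meV

Eᵢ/kT = 0, 3.9736, 4.1013, 4.1806.
Z = Σ gᵢe^(−Eᵢ/kT) = 1·e^(−0) + 3·e^(−3.9736) + 2·e^(−4.1013) + 2·e^(−4.1806) = 1.0000 + 0.056417 + 0.033102 + 0.030579 = 1.1201.
F = −kT ln Z = −22.7 × ln(1.1201) = −22.7 × 0.11342 = -2.57 meV.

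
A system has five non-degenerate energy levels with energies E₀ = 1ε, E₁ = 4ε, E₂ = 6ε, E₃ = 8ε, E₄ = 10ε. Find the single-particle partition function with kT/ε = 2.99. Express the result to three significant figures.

Eᵢ/kT = 0.33445, 1.3378, 2.0067, 2.6756, 3.3445.
Z = Σ e^(−Eᵢ/kT) = e^(−0.33445) + e^(−1.3378) + e^(−2.0067) + e^(−2.6756) + e^(−3.3445) = 0.71573 + 0.26242 + 0.13443 + 0.068865 + 0.035278 = 1.2167.

Z = 1.22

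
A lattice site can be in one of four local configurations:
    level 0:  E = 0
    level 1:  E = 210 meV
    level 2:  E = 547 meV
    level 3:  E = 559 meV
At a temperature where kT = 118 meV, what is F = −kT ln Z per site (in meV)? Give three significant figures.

Eᵢ/kT = 0, 1.7797, 4.6356, 4.7373.
Z = Σ e^(−Eᵢ/kT) = e^(−0) + e^(−1.7797) + e^(−4.6356) + e^(−4.7373) = 1.0000 + 0.16869 + 0.0097003 + 0.0087623 = 1.1872.
F = −kT ln Z = −118 × ln(1.1872) = −118 × 0.17160 = -20.2 meV.

-20.2 meV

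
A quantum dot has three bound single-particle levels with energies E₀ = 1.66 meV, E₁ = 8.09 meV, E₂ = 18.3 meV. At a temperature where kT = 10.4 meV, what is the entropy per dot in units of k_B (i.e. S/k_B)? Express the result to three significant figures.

0.931

Eᵢ/kT = 0.15962, 0.77788, 1.7596.
Z = Σ e^(−Eᵢ/kT) = e^(−0.15962) + e^(−0.77788) + e^(−1.7596) = 0.85247 + 0.45938 + 0.17211 = 1.4840.
⟨E⟩ = Σ EᵢPᵢ = 5.5803 meV.
S/k_B = ln Z + ⟨E⟩/kT = ln(1.4840) + 5.5803/10.4 = 0.39474 + 0.53657 = 0.931.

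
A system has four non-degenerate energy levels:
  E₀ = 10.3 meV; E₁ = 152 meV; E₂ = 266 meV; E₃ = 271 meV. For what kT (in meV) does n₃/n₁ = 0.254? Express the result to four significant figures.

86.83 meV

n₃/n₁ = exp[−(E₃−E₁)/kT] = 0.254.
⇒ (E₃−E₁)/kT = ln(1/0.254) = ln(3.93701) = 1.37042.
kT = 119 meV / 1.37042 = 86.83 meV.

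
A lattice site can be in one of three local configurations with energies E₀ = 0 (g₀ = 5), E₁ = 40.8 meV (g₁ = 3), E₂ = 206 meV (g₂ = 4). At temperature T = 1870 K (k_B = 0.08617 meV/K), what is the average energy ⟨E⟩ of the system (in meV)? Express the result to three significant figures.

k_BT = 0.08617 × 1870 K = 161.14 meV.
Eᵢ/kT = 0, 0.25320, 1.2784.
Z = Σ gᵢe^(−Eᵢ/kT) = 5·e^(−0) + 3·e^(−0.25320) + 4·e^(−1.2784) = 5.0000 + 2.3289 + 1.1139 = 8.4428.
⟨E⟩ = Σ Eᵢ gᵢe^(−Eᵢ/kT) / Z = (0·5.0000 + 40.8·2.3289 + 206·1.1139) / 8.4428 = 38.4 meV.

38.4 meV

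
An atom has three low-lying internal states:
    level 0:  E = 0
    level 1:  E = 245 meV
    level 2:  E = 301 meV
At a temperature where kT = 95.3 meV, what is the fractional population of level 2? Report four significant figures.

Eᵢ/kT = 0, 2.57083, 3.15845.
Z = Σ e^(−Eᵢ/kT) = e^(−0) + e^(−2.57083) + e^(−3.15845) = 1.00000 + 0.0764720 + 0.0424916 = 1.11896.
P₂ = e^(−E₂/kT) / Z = 0.0424916/1.11896 = 0.03797.

0.03797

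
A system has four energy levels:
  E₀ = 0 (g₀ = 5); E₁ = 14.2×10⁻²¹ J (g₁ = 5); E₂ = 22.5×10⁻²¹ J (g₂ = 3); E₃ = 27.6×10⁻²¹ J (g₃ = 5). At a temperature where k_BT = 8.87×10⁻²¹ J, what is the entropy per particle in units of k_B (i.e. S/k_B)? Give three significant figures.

Eᵢ/kT = 0, 1.6009, 2.5366, 3.1116.
Z = Σ gᵢe^(−Eᵢ/kT) = 5·e^(−0) + 5·e^(−1.6009) + 3·e^(−2.5366) + 5·e^(−3.1116) = 5.0000 + 1.0086 + 0.23741 + 0.22265 = 6.4687.
⟨E⟩ = Σ EᵢPᵢ = 3.9898 ×10⁻²¹ J.
S/k_B = ln Z + ⟨E⟩/kT = ln(6.4687) + 3.9898/8.87 = 1.8670 + 0.44981 = 2.32.

2.32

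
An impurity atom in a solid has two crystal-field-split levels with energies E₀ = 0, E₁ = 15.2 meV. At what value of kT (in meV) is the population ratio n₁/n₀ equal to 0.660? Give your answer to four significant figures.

n₁/n₀ = exp[−(E₁−E₀)/kT] = 0.660.
⇒ (E₁−E₀)/kT = ln(1/0.660) = ln(1.51515) = 0.415514.
kT = 15.2 meV / 0.415514 = 36.58 meV.

36.58 meV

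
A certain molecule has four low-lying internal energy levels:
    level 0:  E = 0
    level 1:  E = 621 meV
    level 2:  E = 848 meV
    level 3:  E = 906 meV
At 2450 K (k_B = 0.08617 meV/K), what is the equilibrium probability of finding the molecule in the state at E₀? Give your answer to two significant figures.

0.92

k_BT = 0.08617 × 2450 K = 211.1 meV.
Eᵢ/kT = 0, 2.942, 4.017, 4.292.
Z = Σ e^(−Eᵢ/kT) = e^(−0) + e^(−2.942) + e^(−4.017) + e^(−4.292) = 1.000 + 0.05276 + 0.01801 + 0.01368 = 1.084.
P₀ = e^(−E₀/kT) / Z = 1.000/1.084 = 0.92.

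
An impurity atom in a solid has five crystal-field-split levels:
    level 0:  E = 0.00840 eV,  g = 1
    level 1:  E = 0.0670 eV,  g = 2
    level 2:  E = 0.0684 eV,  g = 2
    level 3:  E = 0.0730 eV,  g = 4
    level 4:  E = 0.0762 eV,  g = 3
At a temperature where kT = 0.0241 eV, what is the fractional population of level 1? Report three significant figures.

0.0979

Eᵢ/kT = 0.34855, 2.7801, 2.8382, 3.0290, 3.1618.
Z = Σ gᵢe^(−Eᵢ/kT) = 1·e^(−0.34855) + 2·e^(−2.7801) + 2·e^(−2.8382) + 4·e^(−3.0290) + 3·e^(−3.1618) = 0.70571 + 0.12406 + 0.11706 + 0.19346 + 0.12705 = 1.2673.
P₁ = g₁ e^(−E₁/kT) / Z = 0.12406/1.2673 = 0.0979.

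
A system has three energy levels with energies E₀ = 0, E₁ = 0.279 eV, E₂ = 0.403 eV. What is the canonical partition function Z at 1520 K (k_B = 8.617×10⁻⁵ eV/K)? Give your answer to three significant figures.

Z = 1.16

k_BT = 8.617×10⁻⁵ × 1520 K = 0.13098 eV.
Eᵢ/kT = 0, 2.1301, 3.0768.
Z = Σ e^(−Eᵢ/kT) = e^(−0) + e^(−2.1301) + e^(−3.0768) = 1.0000 + 0.11883 + 0.046107 = 1.1649.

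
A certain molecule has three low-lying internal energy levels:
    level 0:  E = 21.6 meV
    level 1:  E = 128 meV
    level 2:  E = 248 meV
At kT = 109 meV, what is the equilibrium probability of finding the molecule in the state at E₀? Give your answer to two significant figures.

Eᵢ/kT = 0.1982, 1.174, 2.275.
Z = Σ e^(−Eᵢ/kT) = e^(−0.1982) + e^(−1.174) + e^(−2.275) = 0.8202 + 0.3091 + 0.1028 = 1.232.
P₀ = e^(−E₀/kT) / Z = 0.8202/1.232 = 0.67.

0.67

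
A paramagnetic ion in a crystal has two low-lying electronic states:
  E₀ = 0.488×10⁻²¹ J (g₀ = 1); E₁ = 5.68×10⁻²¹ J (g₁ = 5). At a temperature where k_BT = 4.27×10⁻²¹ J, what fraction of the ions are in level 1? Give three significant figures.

0.597

Eᵢ/kT = 0.11429, 1.3302.
Z = Σ gᵢe^(−Eᵢ/kT) = 1·e^(−0.11429) + 5·e^(−1.3302) = 0.89200 + 1.3221 = 2.2141.
P₁ = g₁ e^(−E₁/kT) / Z = 1.3221/2.2141 = 0.597.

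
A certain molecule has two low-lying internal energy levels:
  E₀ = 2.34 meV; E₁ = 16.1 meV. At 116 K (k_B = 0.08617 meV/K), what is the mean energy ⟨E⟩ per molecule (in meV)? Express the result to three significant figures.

k_BT = 0.08617 × 116 K = 9.9957 meV.
Eᵢ/kT = 0.23410, 1.6107.
Z = Σ e^(−Eᵢ/kT) = e^(−0.23410) + e^(−1.6107) = 0.79128 + 0.19975 = 0.99103.
⟨E⟩ = Σ Eᵢ e^(−Eᵢ/kT) / Z = (2.34·0.79128 + 16.1·0.19975) / 0.99103 = 5.11 meV.

5.11 meV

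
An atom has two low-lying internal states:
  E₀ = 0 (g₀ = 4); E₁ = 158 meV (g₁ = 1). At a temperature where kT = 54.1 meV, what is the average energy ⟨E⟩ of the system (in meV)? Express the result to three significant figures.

2.10 meV

Eᵢ/kT = 0, 2.9205.
Z = Σ gᵢe^(−Eᵢ/kT) = 4·e^(−0) + 1·e^(−2.9205) = 4.0000 + 0.053907 = 4.0539.
⟨E⟩ = Σ Eᵢ gᵢe^(−Eᵢ/kT) / Z = (0·4.0000 + 158·0.053907) / 4.0539 = 2.10 meV.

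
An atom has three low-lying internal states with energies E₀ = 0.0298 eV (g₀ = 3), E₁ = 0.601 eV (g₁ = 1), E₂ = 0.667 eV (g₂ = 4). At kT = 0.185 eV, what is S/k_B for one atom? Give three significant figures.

Eᵢ/kT = 0.16108, 3.2486, 3.6054.
Z = Σ gᵢe^(−Eᵢ/kT) = 3·e^(−0.16108) + 1·e^(−3.2486) + 4·e^(−3.6054) = 2.5537 + 0.038829 + 0.10871 = 2.7012.
⟨E⟩ = Σ EᵢPᵢ = 0.063655 eV.
S/k_B = ln Z + ⟨E⟩/kT = ln(2.7012) + 0.063655/0.185 = 0.99370 + 0.34408 = 1.34.

1.34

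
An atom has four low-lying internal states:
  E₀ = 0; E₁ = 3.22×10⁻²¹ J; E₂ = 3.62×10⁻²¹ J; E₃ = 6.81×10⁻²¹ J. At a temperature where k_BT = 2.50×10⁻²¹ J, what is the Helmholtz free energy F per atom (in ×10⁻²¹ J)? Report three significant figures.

-1.14 ×10⁻²¹ J

Eᵢ/kT = 0, 1.2880, 1.4480, 2.7240.
Z = Σ e^(−Eᵢ/kT) = e^(−0) + e^(−1.2880) + e^(−1.4480) + e^(−2.7240) = 1.0000 + 0.27582 + 0.23504 + 0.065612 = 1.5765.
F = −kT ln Z = −2.50 × ln(1.5765) = −2.50 × 0.45521 = -1.14 ×10⁻²¹ J.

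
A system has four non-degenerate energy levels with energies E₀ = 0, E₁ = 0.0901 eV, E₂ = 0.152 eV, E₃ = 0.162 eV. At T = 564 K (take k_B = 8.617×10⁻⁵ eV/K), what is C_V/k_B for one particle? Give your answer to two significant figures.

0.91

k_BT = 8.617×10⁻⁵ × 564 K = 0.04860 eV.
Eᵢ/kT = 0, 1.854, 3.128, 3.333.
Z = Σ e^(−Eᵢ/kT) = e^(−0) + e^(−1.854) + e^(−3.128) + e^(−3.333) = 1.000 + 0.1566 + 0.04381 + 0.03569 = 1.236.
⟨E⟩ = 0.02148 eV, ⟨E²⟩ = 0.002605 eV².
C_V/k_B = (⟨E²⟩ − ⟨E⟩²)/(kT)² = (0.002605 − 0.0004614)/0.002362 = 0.91.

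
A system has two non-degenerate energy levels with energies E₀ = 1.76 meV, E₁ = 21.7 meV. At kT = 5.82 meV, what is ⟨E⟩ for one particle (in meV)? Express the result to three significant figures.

2.39 meV

Eᵢ/kT = 0.30241, 3.7285.
Z = Σ e^(−Eᵢ/kT) = e^(−0.30241) + e^(−3.7285) = 0.73903 + 0.024029 = 0.76306.
⟨E⟩ = Σ Eᵢ e^(−Eᵢ/kT) / Z = (1.76·0.73903 + 21.7·0.024029) / 0.76306 = 2.39 meV.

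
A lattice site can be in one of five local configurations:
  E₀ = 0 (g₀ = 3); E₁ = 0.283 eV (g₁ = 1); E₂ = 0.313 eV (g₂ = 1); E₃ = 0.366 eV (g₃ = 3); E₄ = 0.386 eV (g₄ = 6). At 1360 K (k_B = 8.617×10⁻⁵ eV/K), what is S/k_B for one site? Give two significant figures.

k_BT = 8.617×10⁻⁵ × 1360 K = 0.1172 eV.
Eᵢ/kT = 0, 2.415, 2.671, 3.123, 3.294.
Z = Σ gᵢe^(−Eᵢ/kT) = 3·e^(−0) + 1·e^(−2.415) + 1·e^(−2.671) + 3·e^(−3.123) + 6·e^(−3.294) = 3.000 + 0.08937 + 0.06918 + 0.1321 + 0.2226 = 3.513.
⟨E⟩ = Σ EᵢPᵢ = 0.05158 eV.
S/k_B = ln Z + ⟨E⟩/kT = ln(3.513) + 0.05158/0.1172 = 1.256 + 0.4401 = 1.7.

1.7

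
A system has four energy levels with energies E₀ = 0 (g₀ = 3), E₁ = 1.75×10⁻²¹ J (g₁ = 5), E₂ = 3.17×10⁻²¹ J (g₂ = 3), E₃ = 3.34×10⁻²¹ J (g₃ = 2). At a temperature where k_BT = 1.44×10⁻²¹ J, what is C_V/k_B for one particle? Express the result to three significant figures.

Eᵢ/kT = 0, 1.2153, 2.2014, 2.3194.
Z = Σ gᵢe^(−Eᵢ/kT) = 3·e^(−0) + 5·e^(−1.2153) + 3·e^(−2.2014) + 2·e^(−2.3194) = 3.0000 + 1.4831 + 0.33194 + 0.19667 = 5.0117.
⟨E⟩ = 0.85890, ⟨E²⟩ = 2.0096.
C_V/k_B = (⟨E²⟩ − ⟨E⟩²)/(kT)² = (2.0096 − 0.73771)/2.0736 = 0.613.

0.613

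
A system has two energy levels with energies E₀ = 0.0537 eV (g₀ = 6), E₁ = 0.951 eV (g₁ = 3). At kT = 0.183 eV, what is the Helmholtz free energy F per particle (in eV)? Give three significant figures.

-0.275 eV

Eᵢ/kT = 0.29344, 5.1967.
Z = Σ gᵢe^(−Eᵢ/kT) = 6·e^(−0.29344) + 3·e^(−5.1967) = 4.4742 + 0.016604 = 4.4908.
F = −kT ln Z = −0.183 × ln(4.4908) = −0.183 × 1.5020 = -0.275 eV.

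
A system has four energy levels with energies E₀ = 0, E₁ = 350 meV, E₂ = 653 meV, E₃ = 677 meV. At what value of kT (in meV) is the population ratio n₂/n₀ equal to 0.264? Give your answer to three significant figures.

n₂/n₀ = exp[−(E₂−E₀)/kT] = 0.264.
⇒ (E₂−E₀)/kT = ln(1/0.264) = ln(3.7879) = 1.3318.
kT = 653 meV / 1.3318 = 490 meV.

490 meV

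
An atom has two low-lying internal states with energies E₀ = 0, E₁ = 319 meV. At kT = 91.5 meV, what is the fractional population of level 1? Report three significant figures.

Eᵢ/kT = 0, 3.4863.
Z = Σ e^(−Eᵢ/kT) = e^(−0) + e^(−3.4863) = 1.0000 + 0.030614 = 1.0306.
P₁ = e^(−E₁/kT) / Z = 0.030614/1.0306 = 0.0297.

0.0297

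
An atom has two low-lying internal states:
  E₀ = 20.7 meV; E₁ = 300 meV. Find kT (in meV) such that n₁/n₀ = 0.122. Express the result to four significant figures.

132.8 meV

n₁/n₀ = exp[−(E₁−E₀)/kT] = 0.122.
⇒ (E₁−E₀)/kT = ln(1/0.122) = ln(8.19672) = 2.10373.
kT = 279.3 meV / 2.10373 = 132.8 meV.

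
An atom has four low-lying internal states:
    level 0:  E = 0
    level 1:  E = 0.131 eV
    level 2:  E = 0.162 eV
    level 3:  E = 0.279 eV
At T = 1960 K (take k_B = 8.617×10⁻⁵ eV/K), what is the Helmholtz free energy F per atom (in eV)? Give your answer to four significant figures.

k_BT = 8.617×10⁻⁵ × 1960 K = 0.168893 eV.
Eᵢ/kT = 0, 0.775639, 0.959187, 1.65193.
Z = Σ e^(−Eᵢ/kT) = e^(−0) + e^(−0.775639) + e^(−0.959187) + e^(−1.65193) = 1.00000 + 0.460409 + 0.383204 + 0.191680 = 2.03529.
F = −kT ln Z = −0.168893 × ln(2.03529) = −0.168893 × 0.710638 = -0.1200 eV.

-0.1200 eV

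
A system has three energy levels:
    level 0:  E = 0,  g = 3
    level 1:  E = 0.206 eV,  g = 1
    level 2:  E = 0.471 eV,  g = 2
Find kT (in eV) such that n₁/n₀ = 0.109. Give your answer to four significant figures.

0.1843 eV

n₁/n₀ = (g₁/g₀) exp[−(E₁−E₀)/kT] = 0.109.
⇒ (E₁−E₀)/kT = ln((1/3)/0.109) = ln(3.05810) = 1.11779.
kT = 0.206 eV / 1.11779 = 0.1843 eV.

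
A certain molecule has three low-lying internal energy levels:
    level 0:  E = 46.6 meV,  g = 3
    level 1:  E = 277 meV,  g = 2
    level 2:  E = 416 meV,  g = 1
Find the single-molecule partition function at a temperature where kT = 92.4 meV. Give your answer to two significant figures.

Eᵢ/kT = 0.5043, 2.998, 4.502.
Z = Σ gᵢe^(−Eᵢ/kT) = 3·e^(−0.5043) + 2·e^(−2.998) + 1·e^(−4.502) = 1.812 + 0.09977 + 0.01109 = 1.923.

Z = 1.9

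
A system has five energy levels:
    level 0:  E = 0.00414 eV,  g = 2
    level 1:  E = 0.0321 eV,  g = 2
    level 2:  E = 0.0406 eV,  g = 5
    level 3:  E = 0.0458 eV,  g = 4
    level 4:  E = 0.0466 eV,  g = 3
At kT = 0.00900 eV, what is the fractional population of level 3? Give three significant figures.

0.0174

Eᵢ/kT = 0.46000, 3.5667, 4.5111, 5.0889, 5.1778.
Z = Σ gᵢe^(−Eᵢ/kT) = 2·e^(−0.46000) + 2·e^(−3.5667) + 5·e^(−4.5111) + 4·e^(−5.0889) + 3·e^(−5.1778) = 1.2626 + 0.056498 + 0.054932 + 0.024659 + 0.016921 = 1.4156.
P₃ = g₃ e^(−E₃/kT) / Z = 0.024659/1.4156 = 0.0174.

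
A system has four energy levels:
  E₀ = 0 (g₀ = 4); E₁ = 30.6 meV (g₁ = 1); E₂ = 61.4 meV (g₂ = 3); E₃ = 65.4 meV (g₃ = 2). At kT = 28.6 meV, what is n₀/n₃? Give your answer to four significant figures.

19.69

n₀/n₃ = (g₀/g₃) exp[−(E₀−E₃)/kT] = (4/2) × exp(−(-65.4 meV)/(28.6 meV)) = (4/2) × exp(2.28671) = 19.69.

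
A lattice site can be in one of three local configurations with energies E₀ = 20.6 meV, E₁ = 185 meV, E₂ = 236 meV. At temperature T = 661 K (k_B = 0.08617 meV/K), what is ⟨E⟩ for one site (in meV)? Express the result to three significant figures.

33.7 meV

k_BT = 0.08617 × 661 K = 56.958 meV.
Eᵢ/kT = 0.36167, 3.2480, 4.1434.
Z = Σ e^(−Eᵢ/kT) = e^(−0.36167) + e^(−3.2480) + e^(−4.1434) = 0.69651 + 0.038852 + 0.015869 = 0.75123.
⟨E⟩ = Σ Eᵢ e^(−Eᵢ/kT) / Z = (20.6·0.69651 + 185·0.038852 + 236·0.015869) / 0.75123 = 33.7 meV.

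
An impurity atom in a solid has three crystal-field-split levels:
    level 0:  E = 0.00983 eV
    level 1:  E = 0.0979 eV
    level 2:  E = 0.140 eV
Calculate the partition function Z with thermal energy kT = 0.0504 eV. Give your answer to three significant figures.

Z = 1.03

Eᵢ/kT = 0.19504, 1.9425, 2.7778.
Z = Σ e^(−Eᵢ/kT) = e^(−0.19504) + e^(−1.9425) + e^(−2.7778) = 0.82280 + 0.14335 + 0.062175 = 1.0283.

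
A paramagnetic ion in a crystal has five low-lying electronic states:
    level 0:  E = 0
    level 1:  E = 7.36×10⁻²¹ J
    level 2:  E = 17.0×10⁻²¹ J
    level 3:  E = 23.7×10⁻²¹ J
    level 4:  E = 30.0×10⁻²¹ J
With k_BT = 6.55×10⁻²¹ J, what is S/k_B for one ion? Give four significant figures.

0.8517

Eᵢ/kT = 0, 1.12366, 2.59542, 3.61832, 4.58015.
Z = Σ e^(−Eᵢ/kT) = e^(−0) + e^(−1.12366) + e^(−2.59542) + e^(−3.61832) + e^(−4.58015) = 1.00000 + 0.325088 + 0.0746145 + 0.0268277 + 0.0102534 = 1.43678.
⟨E⟩ = Σ EᵢPᵢ = 3.20474 ×10⁻²¹ J.
S/k_B = ln Z + ⟨E⟩/kT = ln(1.43678) + 3.20474/6.55 = 0.362404 + 0.489273 = 0.8517.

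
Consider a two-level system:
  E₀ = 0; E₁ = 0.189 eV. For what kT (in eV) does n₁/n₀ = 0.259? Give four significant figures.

n₁/n₀ = exp[−(E₁−E₀)/kT] = 0.259.
⇒ (E₁−E₀)/kT = ln(1/0.259) = ln(3.86100) = 1.35093.
kT = 0.189 eV / 1.35093 = 0.1399 eV.

0.1399 eV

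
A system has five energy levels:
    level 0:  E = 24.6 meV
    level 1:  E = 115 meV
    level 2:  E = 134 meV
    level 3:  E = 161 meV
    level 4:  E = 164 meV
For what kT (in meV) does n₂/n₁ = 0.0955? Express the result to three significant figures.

n₂/n₁ = exp[−(E₂−E₁)/kT] = 0.0955.
⇒ (E₂−E₁)/kT = ln(1/0.0955) = ln(10.471) = 2.3486.
kT = 19 meV / 2.3486 = 8.09 meV.

8.09 meV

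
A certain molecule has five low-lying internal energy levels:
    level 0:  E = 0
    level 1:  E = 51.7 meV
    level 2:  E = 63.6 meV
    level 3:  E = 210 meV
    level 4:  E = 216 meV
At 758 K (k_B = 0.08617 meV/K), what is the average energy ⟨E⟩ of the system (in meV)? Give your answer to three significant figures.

k_BT = 0.08617 × 758 K = 65.317 meV.
Eᵢ/kT = 0, 0.79152, 0.97371, 3.2151, 3.3069.
Z = Σ e^(−Eᵢ/kT) = e^(−0) + e^(−0.79152) + e^(−0.97371) + e^(−3.2151) + e^(−3.3069) = 1.0000 + 0.45316 + 0.37768 + 0.040151 + 0.036630 = 1.9076.
⟨E⟩ = Σ Eᵢ e^(−Eᵢ/kT) / Z = (0·1.0000 + 51.7·0.45316 + 63.6·0.37768 + 210·0.040151 + 216·0.036630) / 1.9076 = 33.4 meV.

33.4 meV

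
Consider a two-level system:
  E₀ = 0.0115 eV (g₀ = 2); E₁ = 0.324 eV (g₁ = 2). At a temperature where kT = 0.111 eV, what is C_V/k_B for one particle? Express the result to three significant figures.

Eᵢ/kT = 0.10360, 2.9189.
Z = Σ gᵢe^(−Eᵢ/kT) = 2·e^(−0.10360) + 2·e^(−2.9189) = 1.8032 + 0.10799 = 1.9112.
⟨E⟩ = 0.029157 eV, ⟨E²⟩ = 0.0060563 eV².
C_V/k_B = (⟨E²⟩ − ⟨E⟩²)/(kT)² = (0.0060563 − 0.00085013)/0.012321 = 0.423.

0.423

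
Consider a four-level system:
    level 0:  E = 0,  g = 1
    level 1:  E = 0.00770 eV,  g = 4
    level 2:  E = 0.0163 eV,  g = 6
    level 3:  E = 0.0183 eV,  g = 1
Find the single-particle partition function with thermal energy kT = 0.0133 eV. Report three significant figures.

Eᵢ/kT = 0, 0.57895, 1.2256, 1.3759.
Z = Σ gᵢe^(−Eᵢ/kT) = 1·e^(−0) + 4·e^(−0.57895) + 6·e^(−1.2256) + 1·e^(−1.3759) = 1.0000 + 2.2419 + 1.7615 + 0.25261 = 5.2560.

Z = 5.26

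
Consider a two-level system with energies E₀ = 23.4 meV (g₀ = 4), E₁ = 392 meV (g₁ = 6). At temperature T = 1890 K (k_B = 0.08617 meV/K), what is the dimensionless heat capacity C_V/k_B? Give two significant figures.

0.60

k_BT = 0.08617 × 1890 K = 162.9 meV.
Eᵢ/kT = 0.1436, 2.406.
Z = Σ gᵢe^(−Eᵢ/kT) = 4·e^(−0.1436) + 6·e^(−2.406) = 3.465 + 0.5411 = 4.006.
⟨E⟩ = 73.19 meV, ⟨E²⟩ = 21230 meV².
C_V/k_B = (⟨E²⟩ − ⟨E⟩²)/(kT)² = (21230 − 5357)/26540 = 0.60.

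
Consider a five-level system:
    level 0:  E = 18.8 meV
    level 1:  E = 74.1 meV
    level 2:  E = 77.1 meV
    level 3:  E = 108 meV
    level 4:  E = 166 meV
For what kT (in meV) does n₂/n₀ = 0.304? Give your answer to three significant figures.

n₂/n₀ = exp[−(E₂−E₀)/kT] = 0.304.
⇒ (E₂−E₀)/kT = ln(1/0.304) = ln(3.2895) = 1.1907.
kT = 58.3 meV / 1.1907 = 49.0 meV.

49.0 meV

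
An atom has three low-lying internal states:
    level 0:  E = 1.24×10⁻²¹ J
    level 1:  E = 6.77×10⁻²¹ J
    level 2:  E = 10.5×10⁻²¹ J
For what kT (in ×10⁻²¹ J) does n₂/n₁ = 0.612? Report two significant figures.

7.6 ×10⁻²¹ J

n₂/n₁ = exp[−(E₂−E₁)/kT] = 0.612.
⇒ (E₂−E₁)/kT = ln(1/0.612) = ln(1.634) = 0.4910.
kT = 3.73 ×10⁻²¹ J / 0.4910 = 7.6 ×10⁻²¹ J.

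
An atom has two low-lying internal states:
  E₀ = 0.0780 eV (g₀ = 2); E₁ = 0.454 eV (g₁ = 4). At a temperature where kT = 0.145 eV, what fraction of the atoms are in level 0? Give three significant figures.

Eᵢ/kT = 0.53793, 3.1310.
Z = Σ gᵢe^(−Eᵢ/kT) = 2·e^(−0.53793) + 4·e^(−3.1310) = 1.1679 + 0.17470 = 1.3426.
P₀ = g₀ e^(−E₀/kT) / Z = 1.1679/1.3426 = 0.870.

0.870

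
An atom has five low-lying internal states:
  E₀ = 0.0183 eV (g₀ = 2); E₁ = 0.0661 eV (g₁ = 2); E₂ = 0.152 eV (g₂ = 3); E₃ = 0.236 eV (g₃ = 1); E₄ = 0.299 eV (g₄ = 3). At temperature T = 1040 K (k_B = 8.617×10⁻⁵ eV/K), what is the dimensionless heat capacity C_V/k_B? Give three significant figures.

k_BT = 8.617×10⁻⁵ × 1040 K = 0.089617 eV.
Eᵢ/kT = 0.20420, 0.73758, 1.6961, 2.6334, 3.3364.
Z = Σ gᵢe^(−Eᵢ/kT) = 2·e^(−0.20420) + 2·e^(−0.73758) + 3·e^(−1.6961) + 1·e^(−2.6334) + 3·e^(−3.3364) = 1.6306 + 0.95654 + 0.55019 + 0.071834 + 0.10669 = 3.3159.
⟨E⟩ = 0.068021 eV, ⟨E²⟩ = 0.0093417 eV².
C_V/k_B = (⟨E²⟩ − ⟨E⟩²)/(kT)² = (0.0093417 − 0.0046269)/0.0080312 = 0.587.

0.587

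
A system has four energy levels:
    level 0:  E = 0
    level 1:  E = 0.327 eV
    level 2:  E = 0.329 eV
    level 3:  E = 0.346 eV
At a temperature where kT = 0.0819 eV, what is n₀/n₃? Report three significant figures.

n₀/n₃ = exp[−(E₀−E₃)/kT] = exp(−(-0.346 eV)/(0.0819 eV)) = exp(4.2247) = 68.4.

68.4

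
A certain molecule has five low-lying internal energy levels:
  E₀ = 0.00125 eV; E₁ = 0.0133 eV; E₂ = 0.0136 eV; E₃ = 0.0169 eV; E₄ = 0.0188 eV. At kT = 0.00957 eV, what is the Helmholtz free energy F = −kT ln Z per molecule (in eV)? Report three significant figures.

-0.00496 eV

Eᵢ/kT = 0.13062, 1.3898, 1.4211, 1.7659, 1.9645.
Z = Σ e^(−Eᵢ/kT) = e^(−0.13062) + e^(−1.3898) + e^(−1.4211) + e^(−1.7659) + e^(−1.9645) = 0.87755 + 0.24913 + 0.24145 + 0.17103 + 0.14023 = 1.6794.
F = −kT ln Z = −0.00957 × ln(1.6794) = −0.00957 × 0.51844 = -0.00496 eV.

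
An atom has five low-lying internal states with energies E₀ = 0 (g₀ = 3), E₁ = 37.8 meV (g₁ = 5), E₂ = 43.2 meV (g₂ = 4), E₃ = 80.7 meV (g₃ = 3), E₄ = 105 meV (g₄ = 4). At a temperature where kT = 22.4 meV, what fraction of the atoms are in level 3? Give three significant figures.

Eᵢ/kT = 0, 1.6875, 1.9286, 3.6027, 4.6875.
Z = Σ gᵢe^(−Eᵢ/kT) = 3·e^(−0) + 5·e^(−1.6875) + 4·e^(−1.9286) + 3·e^(−3.6027) + 4·e^(−4.6875) = 3.0000 + 0.92491 + 0.58141 + 0.081750 + 0.036839 = 4.6249.
P₃ = g₃ e^(−E₃/kT) / Z = 0.081750/4.6249 = 0.0177.

0.0177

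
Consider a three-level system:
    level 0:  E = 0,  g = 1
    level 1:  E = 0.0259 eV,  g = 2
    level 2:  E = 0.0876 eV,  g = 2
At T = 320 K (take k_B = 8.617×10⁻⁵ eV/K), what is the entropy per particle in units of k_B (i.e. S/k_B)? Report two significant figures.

k_BT = 8.617×10⁻⁵ × 320 K = 0.02757 eV.
Eᵢ/kT = 0, 0.9394, 3.177.
Z = Σ gᵢe^(−Eᵢ/kT) = 1·e^(−0) + 2·e^(−0.9394) + 2·e^(−3.177) = 1.000 + 0.7817 + 0.08342 = 1.865.
⟨E⟩ = Σ EᵢPᵢ = 0.01477 eV.
S/k_B = ln Z + ⟨E⟩/kT = ln(1.865) + 0.01477/0.02757 = 0.6233 + 0.5357 = 1.2.

1.2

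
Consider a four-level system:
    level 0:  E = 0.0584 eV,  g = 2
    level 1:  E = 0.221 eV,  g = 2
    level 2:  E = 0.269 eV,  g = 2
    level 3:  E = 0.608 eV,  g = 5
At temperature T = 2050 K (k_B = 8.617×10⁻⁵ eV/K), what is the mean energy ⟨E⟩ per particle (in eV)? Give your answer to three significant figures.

k_BT = 8.617×10⁻⁵ × 2050 K = 0.17665 eV.
Eᵢ/kT = 0.33060, 1.2511, 1.5228, 3.4418.
Z = Σ gᵢe^(−Eᵢ/kT) = 2·e^(−0.33060) + 2·e^(−1.2511) + 2·e^(−1.5228) + 5·e^(−3.4418) = 1.4370 + 0.57238 + 0.43620 + 0.16004 = 2.6056.
⟨E⟩ = Σ Eᵢ gᵢe^(−Eᵢ/kT) / Z = (0.0584·1.4370 + 0.221·0.57238 + 0.269·0.43620 + 0.608·0.16004) / 2.6056 = 0.163 eV.

0.163 eV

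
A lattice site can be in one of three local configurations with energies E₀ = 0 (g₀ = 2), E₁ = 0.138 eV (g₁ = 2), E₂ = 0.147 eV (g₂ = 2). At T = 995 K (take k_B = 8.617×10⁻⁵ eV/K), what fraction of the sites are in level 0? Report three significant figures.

k_BT = 8.617×10⁻⁵ × 995 K = 0.085739 eV.
Eᵢ/kT = 0, 1.6095, 1.7145.
Z = Σ gᵢe^(−Eᵢ/kT) = 2·e^(−0) + 2·e^(−1.6095) + 2·e^(−1.7145) = 2.0000 + 0.39998 + 0.36011 = 2.7601.
P₀ = g₀ e^(−E₀/kT) / Z = 2.0000/2.7601 = 0.725.

0.725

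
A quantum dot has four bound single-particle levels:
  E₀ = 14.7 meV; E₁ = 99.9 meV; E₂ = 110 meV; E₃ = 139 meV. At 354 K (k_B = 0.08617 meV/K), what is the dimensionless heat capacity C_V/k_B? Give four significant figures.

k_BT = 0.08617 × 354 K = 30.5042 meV.
Eᵢ/kT = 0.481901, 3.27496, 3.60606, 4.55675.
Z = Σ e^(−Eᵢ/kT) = e^(−0.481901) + e^(−3.27496) + e^(−3.60606) + e^(−4.55675) = 0.617608 + 0.0378184 + 0.0271586 + 0.0104961 = 0.693081.
⟨E⟩ = 24.9658 meV, ⟨E²⟩ = 1503.87 meV².
C_V/k_B = (⟨E²⟩ − ⟨E⟩²)/(kT)² = (1503.87 − 623.291)/930.506 = 0.9463.

0.9463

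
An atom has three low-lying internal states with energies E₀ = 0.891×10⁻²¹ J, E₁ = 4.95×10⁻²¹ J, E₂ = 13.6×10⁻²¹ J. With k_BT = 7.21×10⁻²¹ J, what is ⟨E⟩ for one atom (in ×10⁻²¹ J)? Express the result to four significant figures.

Eᵢ/kT = 0.123578, 0.686546, 1.88627.
Z = Σ e^(−Eᵢ/kT) = e^(−0.123578) + e^(−0.686546) + e^(−1.88627) = 0.883753 + 0.503312 + 0.151636 = 1.53870.
⟨E⟩ = Σ Eᵢ e^(−Eᵢ/kT) / Z = (0.891·0.883753 + 4.95·0.503312 + 13.6·0.151636) / 1.53870 = 3.471 ×10⁻²¹ J.

3.471 ×10⁻²¹ J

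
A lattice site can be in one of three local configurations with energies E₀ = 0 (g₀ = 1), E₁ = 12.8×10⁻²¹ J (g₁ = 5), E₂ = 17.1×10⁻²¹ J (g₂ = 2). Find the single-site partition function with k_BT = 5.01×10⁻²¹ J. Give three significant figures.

Eᵢ/kT = 0, 2.5549, 3.4132.
Z = Σ gᵢe^(−Eᵢ/kT) = 1·e^(−0) + 5·e^(−2.5549) + 2·e^(−3.4132) = 1.0000 + 0.38850 + 0.065871 = 1.4544.

Z = 1.45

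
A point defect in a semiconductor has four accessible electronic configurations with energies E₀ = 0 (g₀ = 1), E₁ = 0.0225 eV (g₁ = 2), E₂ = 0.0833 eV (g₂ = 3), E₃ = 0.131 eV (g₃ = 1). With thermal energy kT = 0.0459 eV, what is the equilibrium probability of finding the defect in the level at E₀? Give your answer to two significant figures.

Eᵢ/kT = 0, 0.4902, 1.815, 2.854.
Z = Σ gᵢe^(−Eᵢ/kT) = 1·e^(−0) + 2·e^(−0.4902) + 3·e^(−1.815) + 1·e^(−2.854) = 1.000 + 1.225 + 0.4885 + 0.05761 = 2.771.
P₀ = g₀ e^(−E₀/kT) / Z = 1.000/2.771 = 0.36.

0.36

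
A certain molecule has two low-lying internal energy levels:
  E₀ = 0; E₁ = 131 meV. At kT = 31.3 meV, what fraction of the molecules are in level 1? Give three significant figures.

0.0150

Eᵢ/kT = 0, 4.1853.
Z = Σ e^(−Eᵢ/kT) = e^(−0) + e^(−4.1853) = 1.0000 + 0.015218 = 1.0152.
P₁ = e^(−E₁/kT) / Z = 0.015218/1.0152 = 0.0150.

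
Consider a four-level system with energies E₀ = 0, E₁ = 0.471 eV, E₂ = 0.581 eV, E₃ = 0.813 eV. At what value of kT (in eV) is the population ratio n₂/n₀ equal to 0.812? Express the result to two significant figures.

2.8 eV

n₂/n₀ = exp[−(E₂−E₀)/kT] = 0.812.
⇒ (E₂−E₀)/kT = ln(1/0.812) = ln(1.232) = 0.2086.
kT = 0.581 eV / 0.2086 = 2.8 eV.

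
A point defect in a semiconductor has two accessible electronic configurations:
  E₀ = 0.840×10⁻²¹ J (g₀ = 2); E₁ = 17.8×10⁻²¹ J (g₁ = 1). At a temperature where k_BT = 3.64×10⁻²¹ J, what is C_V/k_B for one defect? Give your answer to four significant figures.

0.1019

Eᵢ/kT = 0.230769, 4.89011.
Z = Σ gᵢe^(−Eᵢ/kT) = 2·e^(−0.230769) + 1·e^(−4.89011) = 1.58785 + 0.00752060 = 1.59537.
⟨E⟩ = 0.919950, ⟨E²⟩ = 2.19586.
C_V/k_B = (⟨E²⟩ − ⟨E⟩²)/(kT)² = (2.19586 − 0.846308)/13.2496 = 0.1019.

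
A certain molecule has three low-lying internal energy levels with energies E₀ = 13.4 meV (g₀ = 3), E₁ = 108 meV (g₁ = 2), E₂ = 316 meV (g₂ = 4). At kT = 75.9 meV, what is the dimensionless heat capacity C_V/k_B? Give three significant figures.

0.491

Eᵢ/kT = 0.17655, 1.4229, 4.1634.
Z = Σ gᵢe^(−Eᵢ/kT) = 3·e^(−0.17655) + 2·e^(−1.4229) + 4·e^(−4.1634) = 2.5145 + 0.48203 + 0.062218 = 3.0587.
⟨E⟩ = 34.464 meV, ⟨E²⟩ = 4017.0 meV².
C_V/k_B = (⟨E²⟩ − ⟨E⟩²)/(kT)² = (4017.0 − 1187.8)/5760.8 = 0.491.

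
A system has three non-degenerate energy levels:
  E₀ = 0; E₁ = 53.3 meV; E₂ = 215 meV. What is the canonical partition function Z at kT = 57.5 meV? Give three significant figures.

Eᵢ/kT = 0, 0.92696, 3.7391.
Z = Σ e^(−Eᵢ/kT) = e^(−0) + e^(−0.92696) + e^(−3.7391) = 1.0000 + 0.39575 + 0.023775 = 1.4195.

Z = 1.42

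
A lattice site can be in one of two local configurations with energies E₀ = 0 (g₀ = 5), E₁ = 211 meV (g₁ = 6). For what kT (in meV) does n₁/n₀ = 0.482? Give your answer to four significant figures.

n₁/n₀ = (g₁/g₀) exp[−(E₁−E₀)/kT] = 0.482.
⇒ (E₁−E₀)/kT = ln((6/5)/0.482) = ln(2.48963) = 0.912134.
kT = 211 meV / 0.912134 = 231.3 meV.

231.3 meV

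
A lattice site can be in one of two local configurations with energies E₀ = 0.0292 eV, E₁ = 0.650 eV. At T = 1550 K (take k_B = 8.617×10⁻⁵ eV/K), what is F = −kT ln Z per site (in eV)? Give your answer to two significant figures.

k_BT = 8.617×10⁻⁵ × 1550 K = 0.1336 eV.
Eᵢ/kT = 0.2186, 4.865.
Z = Σ e^(−Eᵢ/kT) = e^(−0.2186) + e^(−4.865) = 0.8036 + 0.007712 = 0.8113.
F = −kT ln Z = −0.1336 × ln(0.8113) = −0.1336 × -0.2091 = 0.028 eV.

0.028 eV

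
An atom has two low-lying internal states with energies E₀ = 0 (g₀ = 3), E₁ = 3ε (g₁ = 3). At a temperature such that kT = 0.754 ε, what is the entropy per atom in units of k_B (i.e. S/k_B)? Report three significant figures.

Eᵢ/kT = 0, 3.9788.
Z = Σ gᵢe^(−Eᵢ/kT) = 3·e^(−0) + 3·e^(−3.9788) = 3.0000 + 0.056124 = 3.0561.
⟨E⟩ = Σ EᵢPᵢ = 0.055094 ε.
S/k_B = ln Z + ⟨E⟩/kT = ln(3.0561) + 0.055094/0.754 = 1.1171 + 0.073069 = 1.19.

1.19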